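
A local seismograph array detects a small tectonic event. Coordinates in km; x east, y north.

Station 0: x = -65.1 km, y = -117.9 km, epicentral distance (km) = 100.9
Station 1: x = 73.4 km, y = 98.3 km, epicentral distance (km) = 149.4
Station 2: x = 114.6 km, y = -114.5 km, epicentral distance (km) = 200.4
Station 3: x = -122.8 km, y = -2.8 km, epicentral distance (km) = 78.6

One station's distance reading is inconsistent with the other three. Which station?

Solve using three stations at a time. Using Station 1, Station 2, Station 3 (subtract circle equations pairwise → linear system) gives (x, y) ≈ (-44.8, 6.9).
Distances from that point to each station vs reported:
  Station 0: calculated 126.5 vs reported 100.9 → residual 25.6 km
  Station 1: calculated 149.4 vs reported 149.4 → residual 0.0 km
  Station 2: calculated 200.4 vs reported 200.4 → residual 0.0 km
  Station 3: calculated 78.6 vs reported 78.6 → residual 0.0 km
Station 1, Station 2, Station 3 are mutually consistent (residuals ≈ 0); Station 0 is off by 25.6 km.

Station 0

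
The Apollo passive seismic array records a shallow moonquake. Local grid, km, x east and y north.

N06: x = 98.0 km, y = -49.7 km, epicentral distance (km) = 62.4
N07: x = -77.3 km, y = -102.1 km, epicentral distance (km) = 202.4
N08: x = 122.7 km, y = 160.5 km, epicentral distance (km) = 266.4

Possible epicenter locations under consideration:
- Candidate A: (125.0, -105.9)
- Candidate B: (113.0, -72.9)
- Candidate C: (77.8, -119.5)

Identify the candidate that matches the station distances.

For each candidate, compare |candidate − station| to the reported distance:
Candidate A: residuals N06 0.1, N07 0.1, N08 0.0 → max 0.1 km
Candidate B: residuals N06 34.8, N07 9.9, N08 32.8 → max 34.8 km
Candidate C: residuals N06 10.3, N07 46.3, N08 17.2 → max 46.3 km
Only Candidate A has all residuals ≈ 0.

Candidate A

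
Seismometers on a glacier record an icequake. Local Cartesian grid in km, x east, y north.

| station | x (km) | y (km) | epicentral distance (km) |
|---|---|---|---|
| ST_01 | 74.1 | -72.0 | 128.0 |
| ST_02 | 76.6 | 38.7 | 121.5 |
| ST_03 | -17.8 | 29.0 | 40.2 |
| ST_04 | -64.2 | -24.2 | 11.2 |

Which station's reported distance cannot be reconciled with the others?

ST_04

Solve using three stations at a time. Using ST_01, ST_02, ST_03 (subtract circle equations pairwise → linear system) gives (x, y) ≈ (-36.1, -6.8).
Distances from that point to each station vs reported:
  ST_01: calculated 128.0 vs reported 128.0 → residual 0.0 km
  ST_02: calculated 121.5 vs reported 121.5 → residual 0.0 km
  ST_03: calculated 40.2 vs reported 40.2 → residual 0.0 km
  ST_04: calculated 33.1 vs reported 11.2 → residual 21.9 km
ST_01, ST_02, ST_03 are mutually consistent (residuals ≈ 0); ST_04 is off by 21.9 km.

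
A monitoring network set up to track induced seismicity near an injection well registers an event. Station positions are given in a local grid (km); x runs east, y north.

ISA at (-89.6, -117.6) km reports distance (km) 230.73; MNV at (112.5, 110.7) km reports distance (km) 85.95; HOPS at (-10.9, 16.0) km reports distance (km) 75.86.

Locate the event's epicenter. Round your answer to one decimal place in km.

Circle about each station: (x + 89.6)² + (y + 117.6)² = 230.73²; (x − 112.5)² + (y − 110.7)² = 85.95²; (x + 10.9)² + (y − 16.0)² = 75.86².
Subtracting the ISA equation from the MNV and HOPS equations removes the quadratic terms:
404.2 x + 456.6 y = 48901.75
157.4 x + 267.2 y = 25998.48
Solving the 2×2 system: x ≈ 33.1, y ≈ 77.8 km.

33.1 km east, 77.8 km north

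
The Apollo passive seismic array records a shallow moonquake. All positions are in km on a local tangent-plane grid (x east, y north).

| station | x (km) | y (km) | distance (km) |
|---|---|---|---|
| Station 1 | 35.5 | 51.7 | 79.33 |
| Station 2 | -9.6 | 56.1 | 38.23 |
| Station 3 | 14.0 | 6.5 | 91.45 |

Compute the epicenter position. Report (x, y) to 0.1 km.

Circle about each station: (x − 35.5)² + (y − 51.7)² = 79.33²; (x + 9.6)² + (y − 56.1)² = 38.23²; (x − 14.0)² + (y − 6.5)² = 91.45².
Subtracting pairs of circle equations eliminates x²+y² and gives linear equations (the radical axes):
-90.2 x + 8.8 y = 4137.95
-43.0 x − 90.4 y = -5764.74
Solving the 2×2 system: x ≈ -37.9, y ≈ 81.8 km.

x ≈ -37.9 km, y ≈ 81.8 km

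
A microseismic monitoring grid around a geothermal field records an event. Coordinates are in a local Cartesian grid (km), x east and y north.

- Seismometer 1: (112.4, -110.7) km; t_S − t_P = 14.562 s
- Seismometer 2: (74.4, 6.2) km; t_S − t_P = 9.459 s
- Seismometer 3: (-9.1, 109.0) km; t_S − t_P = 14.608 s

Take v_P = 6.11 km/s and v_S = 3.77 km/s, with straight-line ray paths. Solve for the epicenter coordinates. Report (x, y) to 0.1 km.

Distance from S−P lag: d = Δt · v_P v_S / (v_P − v_S) = Δt · (6.11·3.77)/(6.11−3.77) ≈ 9.8439·Δt.
So d_Seismometer 1 = 143.35, d_Seismometer 2 = 93.11, d_Seismometer 3 = 143.80 km.
Circle about each station: (x − 112.4)² + (y + 110.7)² = 143.35²; (x − 74.4)² + (y − 6.2)² = 93.11²; (x + 9.1)² + (y − 109.0)² = 143.80².
Subtracting the Seismometer 1 equation from the Seismometer 2 and Seismometer 3 equations removes the quadratic terms:
-76.0 x + 233.8 y = -7434.70
-243.0 x + 439.4 y = -13053.66
Solving the 2×2 system: x ≈ -9.2, y ≈ -34.8 km.

(-9.2, -34.8)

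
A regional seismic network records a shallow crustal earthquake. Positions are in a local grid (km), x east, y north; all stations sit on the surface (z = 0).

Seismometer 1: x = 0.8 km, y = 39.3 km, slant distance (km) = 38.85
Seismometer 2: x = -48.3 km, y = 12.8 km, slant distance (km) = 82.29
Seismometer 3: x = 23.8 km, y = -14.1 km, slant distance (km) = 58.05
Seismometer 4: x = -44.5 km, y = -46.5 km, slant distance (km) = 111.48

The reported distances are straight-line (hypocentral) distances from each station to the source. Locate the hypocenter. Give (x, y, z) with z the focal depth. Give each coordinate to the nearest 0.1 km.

Each station gives a sphere (x−x_i)² + (y−y_i)² + z² = d_i² (stations at z=0).
Subtracting the Seismometer 1 sphere from Seismometer 2 and Seismometer 3: z² cancels, leaving linear equations in x and y:
-98.2 x − 53.0 y = -4310.72
46.0 x − 106.8 y = -2640.36
Solving: x ≈ 24.791, y ≈ 35.400 km (keep extra digits for the depth step; rounded: 24.8, 35.4).
Then from the Seismometer 1 sphere: z² = 38.85² − (x − 0.8)² − (y − 39.3)² with x = 24.791, y = 35.400, so z ≈ 30.307 ≈ 30.3 km.
Check against Seismometer 4 (with the unrounded solution): distance 111.48 ≈ 111.48 km. ✓

x ≈ 24.8 km, y ≈ 35.4 km, depth ≈ 30.3 km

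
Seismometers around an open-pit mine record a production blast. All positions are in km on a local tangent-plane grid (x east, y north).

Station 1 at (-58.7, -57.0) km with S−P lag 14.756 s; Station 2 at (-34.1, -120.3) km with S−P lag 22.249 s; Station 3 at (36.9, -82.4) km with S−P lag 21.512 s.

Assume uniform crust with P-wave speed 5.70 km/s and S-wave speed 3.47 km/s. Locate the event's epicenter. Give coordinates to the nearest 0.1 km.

Distance from S−P lag: d = Δt · v_P v_S / (v_P − v_S) = Δt · (5.70·3.47)/(5.70−3.47) ≈ 8.8695·Δt.
So d_Station 1 = 130.88, d_Station 2 = 197.34, d_Station 3 = 190.80 km.
Circle about each station: (x + 58.7)² + (y + 57.0)² = 130.88²; (x + 34.1)² + (y + 120.3)² = 197.34²; (x − 36.9)² + (y + 82.4)² = 190.80².
Subtracting pairs of circle equations eliminates x²+y² and gives linear equations (the radical axes):
49.2 x − 126.6 y = -12873.29
191.2 x − 50.8 y = -17818.39
Solving the 2×2 system: x ≈ -73.8, y ≈ 73.0 km.

x ≈ -73.8 km, y ≈ 73.0 km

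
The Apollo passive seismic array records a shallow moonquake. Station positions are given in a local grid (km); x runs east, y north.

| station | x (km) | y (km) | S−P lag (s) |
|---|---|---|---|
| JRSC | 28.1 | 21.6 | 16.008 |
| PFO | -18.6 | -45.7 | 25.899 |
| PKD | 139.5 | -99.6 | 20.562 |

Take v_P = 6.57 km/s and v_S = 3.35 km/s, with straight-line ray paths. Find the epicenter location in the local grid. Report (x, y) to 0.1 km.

135.8 km east, 40.9 km north

Distance from S−P lag: d = Δt · v_P v_S / (v_P − v_S) = Δt · (6.57·3.35)/(6.57−3.35) ≈ 6.8352·Δt.
So d_JRSC = 109.42, d_PFO = 177.03, d_PKD = 140.55 km.
Circle about each station: (x − 28.1)² + (y − 21.6)² = 109.42²; (x + 18.6)² + (y + 45.7)² = 177.03²; (x − 139.5)² + (y + 99.6)² = 140.55².
Subtracting pairs of circle equations eliminates x²+y² and gives linear equations (the radical axes):
-93.4 x − 134.6 y = -18188.60
222.8 x − 242.4 y = 20342.67
Solving the 2×2 system: x ≈ 135.8, y ≈ 40.9 km.
Check against JRSC (with the unrounded x, y): √((x − 28.1)²+(y − 21.6)²) = 109.42 ≈ 109.42 km. ✓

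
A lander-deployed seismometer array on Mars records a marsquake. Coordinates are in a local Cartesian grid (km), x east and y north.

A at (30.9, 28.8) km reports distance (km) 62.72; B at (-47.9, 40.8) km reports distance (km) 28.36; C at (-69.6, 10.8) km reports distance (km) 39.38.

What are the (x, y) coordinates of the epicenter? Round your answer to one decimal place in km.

Circle about each station: (x − 30.9)² + (y − 28.8)² = 62.72²; (x + 47.9)² + (y − 40.8)² = 28.36²; (x + 69.6)² + (y − 10.8)² = 39.38².
Subtracting the A equation from the B and C equations removes the quadratic terms:
-157.6 x + 24.0 y = 5304.31
-201.0 x − 36.0 y = 5559.56
Solving the 2×2 system: x ≈ -30.9, y ≈ 18.1 km.

(-30.9, 18.1)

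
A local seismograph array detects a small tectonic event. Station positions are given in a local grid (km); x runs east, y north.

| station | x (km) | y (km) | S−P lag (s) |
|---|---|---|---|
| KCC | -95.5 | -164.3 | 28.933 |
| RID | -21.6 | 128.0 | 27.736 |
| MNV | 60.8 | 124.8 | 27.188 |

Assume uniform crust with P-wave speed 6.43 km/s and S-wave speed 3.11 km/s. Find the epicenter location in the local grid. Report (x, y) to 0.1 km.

Distance from S−P lag: d = Δt · v_P v_S / (v_P − v_S) = Δt · (6.43·3.11)/(6.43−3.11) ≈ 6.0233·Δt.
So d_KCC = 174.27, d_RID = 167.06, d_MNV = 163.76 km.
Circle about each station: (x + 95.5)² + (y + 164.3)² = 174.27²; (x + 21.6)² + (y − 128.0)² = 167.06²; (x − 60.8)² + (y − 124.8)² = 163.76².
Subtracting the KCC equation from the RID and MNV equations removes the quadratic terms:
147.8 x + 584.6 y = -16803.19
312.6 x + 578.2 y = -13290.36
Solving the 2×2 system: x ≈ 20.0, y ≈ -33.8 km.

(20.0, -33.8)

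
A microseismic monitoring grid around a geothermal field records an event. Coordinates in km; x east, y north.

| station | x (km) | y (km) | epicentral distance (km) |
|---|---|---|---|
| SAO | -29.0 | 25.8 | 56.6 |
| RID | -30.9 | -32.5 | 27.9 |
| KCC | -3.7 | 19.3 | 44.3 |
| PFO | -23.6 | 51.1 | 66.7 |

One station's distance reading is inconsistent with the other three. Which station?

PFO

Solve using three stations at a time. Using SAO, RID, KCC (subtract circle equations pairwise → linear system) gives (x, y) ≈ (-4.0, -25.0).
Distances from that point to each station vs reported:
  SAO: calculated 56.6 vs reported 56.6 → residual 0.0 km
  RID: calculated 27.9 vs reported 27.9 → residual 0.0 km
  KCC: calculated 44.3 vs reported 44.3 → residual 0.0 km
  PFO: calculated 78.6 vs reported 66.7 → residual 11.9 km
SAO, RID, KCC are mutually consistent (residuals ≈ 0); PFO is off by 11.9 km.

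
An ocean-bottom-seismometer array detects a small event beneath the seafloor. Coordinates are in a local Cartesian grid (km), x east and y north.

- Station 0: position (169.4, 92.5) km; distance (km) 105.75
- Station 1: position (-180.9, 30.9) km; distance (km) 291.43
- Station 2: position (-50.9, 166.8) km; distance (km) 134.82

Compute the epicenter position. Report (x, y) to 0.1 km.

(83.3, 153.9)

Circle about each station: (x − 169.4)² + (y − 92.5)² = 105.75²; (x + 180.9)² + (y − 30.9)² = 291.43²; (x + 50.9)² + (y − 166.8)² = 134.82².
Subtracting pairs of circle equations eliminates x²+y² and gives linear equations (the radical axes):
-700.6 x − 123.2 y = -77321.37
-440.6 x + 148.6 y = -13832.93
Solving the 2×2 system: x ≈ 83.3, y ≈ 153.9 km.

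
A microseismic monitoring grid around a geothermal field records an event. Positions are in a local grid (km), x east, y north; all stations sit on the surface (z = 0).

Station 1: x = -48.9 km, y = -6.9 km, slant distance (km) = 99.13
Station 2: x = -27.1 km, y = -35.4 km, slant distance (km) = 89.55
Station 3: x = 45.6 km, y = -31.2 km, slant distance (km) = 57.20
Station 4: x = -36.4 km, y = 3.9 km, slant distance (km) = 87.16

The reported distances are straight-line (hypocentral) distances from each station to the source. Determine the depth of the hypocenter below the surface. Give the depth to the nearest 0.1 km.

z ≈ 42.6 km

Each station gives a sphere (x−x_i)² + (y−y_i)² + z² = d_i² (stations at z=0).
Subtracting the Station 1 sphere from Station 2 and Station 3: z² cancels, leaving linear equations in x and y:
43.6 x − 57.0 y = 1356.30
189.0 x − 48.6 y = 7168.90
Solving: x ≈ 39.601, y ≈ 6.497 km (keep extra digits for the depth step; rounded: 39.6, 6.5).
Then from the Station 1 sphere: z² = 99.13² − (x + 48.9)² − (y + 6.9)² with x = 39.601, y = 6.497, so z ≈ 42.601 ≈ 42.6 km.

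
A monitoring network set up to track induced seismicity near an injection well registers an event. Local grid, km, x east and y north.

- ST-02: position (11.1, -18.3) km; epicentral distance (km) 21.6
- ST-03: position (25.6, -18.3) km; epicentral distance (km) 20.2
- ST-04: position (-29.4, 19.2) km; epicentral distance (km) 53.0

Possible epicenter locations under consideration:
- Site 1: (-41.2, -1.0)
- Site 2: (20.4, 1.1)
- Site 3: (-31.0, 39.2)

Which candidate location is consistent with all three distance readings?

Site 2

For each candidate, compare |candidate − station| to the reported distance:
Site 1: residuals ST-02 33.5, ST-03 48.8, ST-04 29.6 → max 48.8 km
Site 2: residuals ST-02 0.1, ST-03 0.1, ST-04 0.0 → max 0.1 km
Site 3: residuals ST-02 49.7, ST-03 60.5, ST-04 32.9 → max 60.5 km
Only Site 2 has all residuals ≈ 0.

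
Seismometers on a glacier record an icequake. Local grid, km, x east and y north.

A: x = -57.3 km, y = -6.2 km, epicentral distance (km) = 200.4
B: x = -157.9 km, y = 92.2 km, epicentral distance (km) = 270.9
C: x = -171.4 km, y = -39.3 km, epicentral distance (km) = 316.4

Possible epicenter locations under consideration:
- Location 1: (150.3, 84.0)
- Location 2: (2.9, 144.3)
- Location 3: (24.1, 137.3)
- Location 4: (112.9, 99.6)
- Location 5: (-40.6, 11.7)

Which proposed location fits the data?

For each candidate, compare |candidate − station| to the reported distance:
Location 1: residuals A 25.9, B 37.4, C 28.1 → max 37.4 km
Location 2: residuals A 38.3, B 101.9, C 63.2 → max 101.9 km
Location 3: residuals A 35.4, B 83.4, C 52.9 → max 83.4 km
Location 4: residuals A 0.0, B 0.0, C 0.0 → max 0.0 km
Location 5: residuals A 175.9, B 128.6, C 176.0 → max 176.0 km
Only Location 4 has all residuals ≈ 0.

Location 4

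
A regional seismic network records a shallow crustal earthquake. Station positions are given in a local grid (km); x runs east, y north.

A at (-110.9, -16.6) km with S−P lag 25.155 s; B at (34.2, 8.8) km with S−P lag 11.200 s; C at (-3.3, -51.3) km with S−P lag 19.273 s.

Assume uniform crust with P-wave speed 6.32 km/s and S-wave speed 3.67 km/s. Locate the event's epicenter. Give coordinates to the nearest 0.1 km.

Distance from S−P lag: d = Δt · v_P v_S / (v_P − v_S) = Δt · (6.32·3.67)/(6.32−3.67) ≈ 8.7526·Δt.
So d_A = 220.17, d_B = 98.03, d_C = 168.69 km.
Circle about each station: (x + 110.9)² + (y + 16.6)² = 220.17²; (x − 34.2)² + (y − 8.8)² = 98.03²; (x + 3.3)² + (y + 51.3)² = 168.69².
Subtracting the A equation from the B and C equations removes the quadratic terms:
290.2 x + 50.8 y = 27537.66
215.2 x − 69.4 y = 10086.72
Solving the 2×2 system: x ≈ 78.0, y ≈ 96.5 km.

(78.0, 96.5)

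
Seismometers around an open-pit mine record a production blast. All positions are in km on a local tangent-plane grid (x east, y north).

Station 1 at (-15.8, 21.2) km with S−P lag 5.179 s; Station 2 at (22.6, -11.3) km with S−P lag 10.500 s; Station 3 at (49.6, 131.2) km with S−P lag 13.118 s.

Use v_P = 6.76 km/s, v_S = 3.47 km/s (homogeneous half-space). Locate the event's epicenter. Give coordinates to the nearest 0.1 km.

Distance from S−P lag: d = Δt · v_P v_S / (v_P − v_S) = Δt · (6.76·3.47)/(6.76−3.47) ≈ 7.1298·Δt.
So d_Station 1 = 36.93, d_Station 2 = 74.86, d_Station 3 = 93.53 km.
Circle about each station: (x + 15.8)² + (y − 21.2)² = 36.93²; (x − 22.6)² + (y + 11.3)² = 74.86²; (x − 49.6)² + (y − 131.2)² = 93.53².
Subtracting the Station 1 equation from the Station 2 and Station 3 equations removes the quadratic terms:
76.8 x − 65.0 y = -4300.82
130.8 x + 220.0 y = 11590.48
Solving the 2×2 system: x ≈ -7.6, y ≈ 57.2 km.

x ≈ -7.6 km, y ≈ 57.2 km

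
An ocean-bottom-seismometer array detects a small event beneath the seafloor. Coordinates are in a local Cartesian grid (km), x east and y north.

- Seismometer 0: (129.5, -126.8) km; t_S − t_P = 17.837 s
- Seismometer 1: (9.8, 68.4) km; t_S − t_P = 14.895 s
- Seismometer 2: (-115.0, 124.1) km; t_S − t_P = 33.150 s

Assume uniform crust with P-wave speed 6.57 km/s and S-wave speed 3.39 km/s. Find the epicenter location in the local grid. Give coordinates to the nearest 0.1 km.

Distance from S−P lag: d = Δt · v_P v_S / (v_P − v_S) = Δt · (6.57·3.39)/(6.57−3.39) ≈ 7.0039·Δt.
So d_Seismometer 0 = 124.93, d_Seismometer 1 = 104.32, d_Seismometer 2 = 232.18 km.
Circle about each station: (x − 129.5)² + (y + 126.8)² = 124.93²; (x − 9.8)² + (y − 68.4)² = 104.32²; (x + 115.0)² + (y − 124.1)² = 232.18².
Subtracting pairs of circle equations eliminates x²+y² and gives linear equations (the radical axes):
-239.4 x + 390.4 y = -23349.05
-489.0 x + 501.8 y = -42522.73
Solving the 2×2 system: x ≈ 69.0, y ≈ -17.5 km.

(69.0, -17.5)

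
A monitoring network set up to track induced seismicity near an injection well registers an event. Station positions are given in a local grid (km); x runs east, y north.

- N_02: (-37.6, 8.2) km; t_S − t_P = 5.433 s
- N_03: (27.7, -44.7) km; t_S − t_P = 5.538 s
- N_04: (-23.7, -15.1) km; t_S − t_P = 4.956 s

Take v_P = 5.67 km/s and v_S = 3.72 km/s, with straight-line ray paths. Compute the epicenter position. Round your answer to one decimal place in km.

Distance from S−P lag: d = Δt · v_P v_S / (v_P − v_S) = Δt · (5.67·3.72)/(5.67−3.72) ≈ 10.8166·Δt.
So d_N_02 = 58.77, d_N_03 = 59.90, d_N_04 = 53.61 km.
Circle about each station: (x + 37.6)² + (y − 8.2)² = 58.77²; (x − 27.7)² + (y + 44.7)² = 59.90²; (x + 23.7)² + (y + 15.1)² = 53.61².
Subtracting the N_02 equation from the N_03 and N_04 equations removes the quadratic terms:
130.6 x − 105.8 y = 1150.28
27.8 x − 46.6 y = -111.42
Solving the 2×2 system: x ≈ 20.8, y ≈ 14.8 km.

(20.8, 14.8)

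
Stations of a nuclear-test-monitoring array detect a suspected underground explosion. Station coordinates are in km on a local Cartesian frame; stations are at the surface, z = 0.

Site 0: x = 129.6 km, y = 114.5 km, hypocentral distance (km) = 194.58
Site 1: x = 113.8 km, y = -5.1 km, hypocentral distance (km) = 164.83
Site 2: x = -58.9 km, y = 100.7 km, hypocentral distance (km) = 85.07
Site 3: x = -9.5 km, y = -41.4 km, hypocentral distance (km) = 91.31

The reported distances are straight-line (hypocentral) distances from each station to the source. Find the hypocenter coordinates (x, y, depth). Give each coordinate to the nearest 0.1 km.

Each station gives a sphere (x−x_i)² + (y−y_i)² + z² = d_i² (stations at z=0).
Subtracting the Site 0 sphere from Site 1 and Site 2: z² cancels, leaving linear equations in x and y:
-31.6 x − 239.2 y = -6237.51
-377.0 x − 27.6 y = 14327.76
Solving: x ≈ -40.304, y ≈ 31.401 km (keep extra digits for the depth step; rounded: -40.3, 31.4).
Then from the Site 0 sphere: z² = 194.58² − (x − 129.6)² − (y − 114.5)² with x = -40.304, y = 31.401, so z ≈ 45.701 ≈ 45.7 km.

(-40.3, 31.4, 45.7)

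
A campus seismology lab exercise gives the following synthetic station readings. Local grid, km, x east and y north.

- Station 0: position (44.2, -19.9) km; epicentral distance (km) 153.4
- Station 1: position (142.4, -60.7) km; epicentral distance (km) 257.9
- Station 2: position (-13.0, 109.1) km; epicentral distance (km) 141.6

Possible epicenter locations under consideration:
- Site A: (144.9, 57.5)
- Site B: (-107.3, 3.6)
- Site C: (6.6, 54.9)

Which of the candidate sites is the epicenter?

For each candidate, compare |candidate − station| to the reported distance:
Site A: residuals Station 0 26.4, Station 1 139.7, Station 2 24.5 → max 139.7 km
Site B: residuals Station 0 0.1, Station 1 0.1, Station 2 0.1 → max 0.1 km
Site C: residuals Station 0 69.7, Station 1 79.6, Station 2 84.0 → max 84.0 km
Only Site B has all residuals ≈ 0.

Site B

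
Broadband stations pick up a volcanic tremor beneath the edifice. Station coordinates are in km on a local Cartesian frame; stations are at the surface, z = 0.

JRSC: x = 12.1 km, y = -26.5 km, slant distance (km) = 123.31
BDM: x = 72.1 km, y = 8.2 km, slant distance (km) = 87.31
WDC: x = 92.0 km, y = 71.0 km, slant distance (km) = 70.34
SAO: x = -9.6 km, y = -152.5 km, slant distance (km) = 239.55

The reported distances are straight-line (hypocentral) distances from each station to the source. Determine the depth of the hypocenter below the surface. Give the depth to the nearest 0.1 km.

z ≈ 63.0 km

Each station gives a sphere (x−x_i)² + (y−y_i)² + z² = d_i² (stations at z=0).
Subtracting the JRSC sphere from BDM and WDC: z² cancels, leaving linear equations in x and y:
120.0 x + 69.4 y = 11999.31
159.8 x + 195.0 y = 22913.98
Solving: x ≈ 60.897, y ≈ 67.603 km (keep extra digits for the depth step; rounded: 60.9, 67.6).
Then from the JRSC sphere: z² = 123.31² − (x − 12.1)² − (y + 26.5)² with x = 60.897, y = 67.603, so z ≈ 62.999 ≈ 63.0 km.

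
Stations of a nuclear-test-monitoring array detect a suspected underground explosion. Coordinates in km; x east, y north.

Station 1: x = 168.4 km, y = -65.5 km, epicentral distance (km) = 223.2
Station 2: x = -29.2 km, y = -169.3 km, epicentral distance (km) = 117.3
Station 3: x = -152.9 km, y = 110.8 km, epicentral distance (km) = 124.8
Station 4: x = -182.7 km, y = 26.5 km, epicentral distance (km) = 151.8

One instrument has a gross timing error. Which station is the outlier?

Solve using three stations at a time. Using Station 1, Station 2, Station 4 (subtract circle equations pairwise → linear system) gives (x, y) ≈ (-54.5, -54.8).
Distances from that point to each station vs reported:
  Station 1: calculated 223.2 vs reported 223.2 → residual 0.0 km
  Station 2: calculated 117.3 vs reported 117.3 → residual 0.0 km
  Station 3: calculated 192.6 vs reported 124.8 → residual 67.8 km
  Station 4: calculated 151.8 vs reported 151.8 → residual 0.0 km
Station 1, Station 2, Station 4 are mutually consistent (residuals ≈ 0); Station 3 is off by 67.8 km.

Station 3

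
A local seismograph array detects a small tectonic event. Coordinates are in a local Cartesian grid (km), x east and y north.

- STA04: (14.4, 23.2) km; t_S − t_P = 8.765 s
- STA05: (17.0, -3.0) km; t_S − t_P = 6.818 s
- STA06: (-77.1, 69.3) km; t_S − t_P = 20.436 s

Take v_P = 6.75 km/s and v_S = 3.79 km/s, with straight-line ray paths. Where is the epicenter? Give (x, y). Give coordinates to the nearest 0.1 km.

(70.5, -27.7)

Distance from S−P lag: d = Δt · v_P v_S / (v_P − v_S) = Δt · (6.75·3.79)/(6.75−3.79) ≈ 8.6427·Δt.
So d_STA04 = 75.75, d_STA05 = 58.93, d_STA06 = 176.62 km.
Circle about each station: (x − 14.4)² + (y − 23.2)² = 75.75²; (x − 17.0)² + (y + 3.0)² = 58.93²; (x + 77.1)² + (y − 69.3)² = 176.62².
Subtracting the STA04 equation from the STA05 and STA06 equations removes the quadratic terms:
5.2 x − 52.4 y = 1817.72
-183.0 x + 92.2 y = -15455.26
Solving the 2×2 system: x ≈ 70.5, y ≈ -27.7 km.
Check against STA04 (with the unrounded x, y): √((x − 14.4)²+(y − 23.2)²) = 75.75 ≈ 75.75 km. ✓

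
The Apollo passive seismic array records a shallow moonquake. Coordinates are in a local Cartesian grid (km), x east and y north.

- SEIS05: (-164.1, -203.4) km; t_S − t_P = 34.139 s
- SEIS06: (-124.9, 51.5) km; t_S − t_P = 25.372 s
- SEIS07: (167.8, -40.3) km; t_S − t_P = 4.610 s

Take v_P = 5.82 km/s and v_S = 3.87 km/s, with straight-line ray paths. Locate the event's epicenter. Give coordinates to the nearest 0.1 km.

(165.6, 12.9)

Distance from S−P lag: d = Δt · v_P v_S / (v_P − v_S) = Δt · (5.82·3.87)/(5.82−3.87) ≈ 11.5505·Δt.
So d_SEIS05 = 394.32, d_SEIS06 = 293.06, d_SEIS07 = 53.25 km.
Circle about each station: (x + 164.1)² + (y + 203.4)² = 394.32²; (x + 124.9)² + (y − 51.5)² = 293.06²; (x − 167.8)² + (y + 40.3)² = 53.25².
Subtracting the SEIS05 equation from the SEIS06 and SEIS07 equations removes the quadratic terms:
78.4 x + 509.8 y = 19555.99
663.8 x + 326.2 y = 114133.26
Solving the 2×2 system: x ≈ 165.6, y ≈ 12.9 km.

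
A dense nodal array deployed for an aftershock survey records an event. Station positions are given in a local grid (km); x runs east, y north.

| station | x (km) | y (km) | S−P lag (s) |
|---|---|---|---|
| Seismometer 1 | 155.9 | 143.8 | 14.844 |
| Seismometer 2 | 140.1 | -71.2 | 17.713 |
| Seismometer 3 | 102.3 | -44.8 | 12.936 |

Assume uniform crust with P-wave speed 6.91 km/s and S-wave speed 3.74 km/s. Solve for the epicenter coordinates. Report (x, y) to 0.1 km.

72.3 km east, 56.3 km north

Distance from S−P lag: d = Δt · v_P v_S / (v_P − v_S) = Δt · (6.91·3.74)/(6.91−3.74) ≈ 8.1525·Δt.
So d_Seismometer 1 = 121.02, d_Seismometer 2 = 144.41, d_Seismometer 3 = 105.46 km.
Circle about each station: (x − 155.9)² + (y − 143.8)² = 121.02²; (x − 140.1)² + (y + 71.2)² = 144.41²; (x − 102.3)² + (y + 44.8)² = 105.46².
Subtracting the Seismometer 1 equation from the Seismometer 2 and Seismometer 3 equations removes the quadratic terms:
-31.6 x − 430.0 y = -26494.21
-107.2 x − 377.2 y = -28986.89
Solving the 2×2 system: x ≈ 72.3, y ≈ 56.3 km.
Check against Seismometer 1 (with the unrounded x, y): √((x − 155.9)²+(y − 143.8)²) = 121.02 ≈ 121.02 km. ✓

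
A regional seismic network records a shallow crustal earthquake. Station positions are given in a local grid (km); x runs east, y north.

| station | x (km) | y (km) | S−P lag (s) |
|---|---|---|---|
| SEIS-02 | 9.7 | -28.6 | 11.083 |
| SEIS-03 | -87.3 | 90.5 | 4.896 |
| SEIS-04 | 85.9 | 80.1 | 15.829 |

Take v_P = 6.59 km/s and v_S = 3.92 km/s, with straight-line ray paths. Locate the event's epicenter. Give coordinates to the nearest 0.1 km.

(-64.1, 49.2)

Distance from S−P lag: d = Δt · v_P v_S / (v_P − v_S) = Δt · (6.59·3.92)/(6.59−3.92) ≈ 9.6752·Δt.
So d_SEIS-02 = 107.23, d_SEIS-03 = 47.37, d_SEIS-04 = 153.15 km.
Circle about each station: (x − 9.7)² + (y + 28.6)² = 107.23²; (x + 87.3)² + (y − 90.5)² = 47.37²; (x − 85.9)² + (y − 80.1)² = 153.15².
Subtracting the SEIS-02 equation from the SEIS-03 and SEIS-04 equations removes the quadratic terms:
-194.0 x + 238.2 y = 24153.85
152.4 x + 217.4 y = 926.12
Solving the 2×2 system: x ≈ -64.1, y ≈ 49.2 km.
Check against SEIS-02 (with the unrounded x, y): √((x − 9.7)²+(y + 28.6)²) = 107.23 ≈ 107.23 km. ✓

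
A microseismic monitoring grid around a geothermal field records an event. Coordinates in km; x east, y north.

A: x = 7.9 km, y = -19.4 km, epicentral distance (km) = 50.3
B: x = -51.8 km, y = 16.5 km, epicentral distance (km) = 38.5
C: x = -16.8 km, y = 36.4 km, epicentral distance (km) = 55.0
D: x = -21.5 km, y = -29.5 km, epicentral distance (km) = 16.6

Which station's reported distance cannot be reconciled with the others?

A

Solve using three stations at a time. Using B, C, D (subtract circle equations pairwise → linear system) gives (x, y) ≈ (-31.9, -16.5).
Distances from that point to each station vs reported:
  A: calculated 39.9 vs reported 50.3 → residual 10.4 km
  B: calculated 38.5 vs reported 38.5 → residual 0.0 km
  C: calculated 55.0 vs reported 55.0 → residual 0.0 km
  D: calculated 16.7 vs reported 16.6 → residual 0.1 km
B, C, D are mutually consistent (residuals ≈ 0); A is off by 10.4 km.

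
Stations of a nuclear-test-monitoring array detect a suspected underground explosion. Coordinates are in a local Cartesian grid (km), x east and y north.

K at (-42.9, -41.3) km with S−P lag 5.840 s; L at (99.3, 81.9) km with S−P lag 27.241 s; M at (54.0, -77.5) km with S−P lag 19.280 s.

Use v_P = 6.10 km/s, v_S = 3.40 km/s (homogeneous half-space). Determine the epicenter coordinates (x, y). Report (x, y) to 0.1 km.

Distance from S−P lag: d = Δt · v_P v_S / (v_P − v_S) = Δt · (6.10·3.40)/(6.10−3.40) ≈ 7.6815·Δt.
So d_K = 44.86, d_L = 209.25, d_M = 148.10 km.
Circle about each station: (x + 42.9)² + (y + 41.3)² = 44.86²; (x − 99.3)² + (y − 81.9)² = 209.25²; (x − 54.0)² + (y + 77.5)² = 148.10².
Subtracting the K equation from the L and M equations removes the quadratic terms:
284.4 x + 246.4 y = -28751.14
193.8 x − 72.4 y = -14545.04
Solving the 2×2 system: x ≈ -82.9, y ≈ -21.0 km.

x ≈ -82.9 km, y ≈ -21.0 km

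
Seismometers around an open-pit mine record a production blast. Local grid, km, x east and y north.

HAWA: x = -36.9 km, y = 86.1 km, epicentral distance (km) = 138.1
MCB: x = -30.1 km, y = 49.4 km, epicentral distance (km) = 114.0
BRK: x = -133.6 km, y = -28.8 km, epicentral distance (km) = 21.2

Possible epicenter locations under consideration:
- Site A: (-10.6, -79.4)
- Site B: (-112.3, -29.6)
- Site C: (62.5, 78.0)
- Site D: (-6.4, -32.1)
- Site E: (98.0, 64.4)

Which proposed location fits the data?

Site B

For each candidate, compare |candidate − station| to the reported distance:
Site A: residuals HAWA 29.5, MCB 16.3, BRK 111.8 → max 111.8 km
Site B: residuals HAWA 0.0, MCB 0.0, BRK 0.1 → max 0.1 km
Site C: residuals HAWA 38.4, MCB 17.1, BRK 202.1 → max 202.1 km
Site D: residuals HAWA 16.0, MCB 29.1, BRK 106.0 → max 106.0 km
Site E: residuals HAWA 1.5, MCB 15.0, BRK 228.4 → max 228.4 km
Only Site B has all residuals ≈ 0.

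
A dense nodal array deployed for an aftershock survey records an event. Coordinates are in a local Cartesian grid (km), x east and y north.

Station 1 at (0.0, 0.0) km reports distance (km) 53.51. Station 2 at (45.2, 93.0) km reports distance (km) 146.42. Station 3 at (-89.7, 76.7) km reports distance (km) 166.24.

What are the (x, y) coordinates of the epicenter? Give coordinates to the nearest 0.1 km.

17.1 km east, -50.7 km north

Circle about each station: x² + y² = 53.51²; (x − 45.2)² + (y − 93.0)² = 146.42²; (x + 89.7)² + (y − 76.7)² = 166.24².
Subtracting pairs of circle equations eliminates x²+y² and gives linear equations (the radical axes):
90.4 x + 186.0 y = -7883.46
-179.4 x + 153.4 y = -10843.44
Solving the 2×2 system: x ≈ 17.1, y ≈ -50.7 km.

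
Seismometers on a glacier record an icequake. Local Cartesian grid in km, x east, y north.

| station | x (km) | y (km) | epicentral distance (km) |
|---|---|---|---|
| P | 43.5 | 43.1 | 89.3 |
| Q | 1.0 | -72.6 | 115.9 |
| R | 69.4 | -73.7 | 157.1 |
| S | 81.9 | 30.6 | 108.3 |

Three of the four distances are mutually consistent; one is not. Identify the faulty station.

Solve using three stations at a time. Using P, Q, R (subtract circle equations pairwise → linear system) gives (x, y) ≈ (-45.3, 33.7).
Distances from that point to each station vs reported:
  P: calculated 89.3 vs reported 89.3 → residual 0.0 km
  Q: calculated 115.9 vs reported 115.9 → residual 0.0 km
  R: calculated 157.1 vs reported 157.1 → residual 0.0 km
  S: calculated 127.2 vs reported 108.3 → residual 18.9 km
P, Q, R are mutually consistent (residuals ≈ 0); S is off by 18.9 km.

S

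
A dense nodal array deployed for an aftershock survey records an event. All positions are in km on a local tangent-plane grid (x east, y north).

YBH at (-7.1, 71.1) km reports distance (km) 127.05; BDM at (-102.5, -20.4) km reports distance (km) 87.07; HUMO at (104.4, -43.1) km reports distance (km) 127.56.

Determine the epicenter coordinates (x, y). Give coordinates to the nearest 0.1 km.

(-22.6, -55.0)

Circle about each station: (x + 7.1)² + (y − 71.1)² = 127.05²; (x + 102.5)² + (y + 20.4)² = 87.07²; (x − 104.4)² + (y + 43.1)² = 127.56².
Subtracting the YBH equation from the BDM and HUMO equations removes the quadratic terms:
-190.8 x − 183.0 y = 14377.31
223.0 x − 228.4 y = 7521.50
Solving the 2×2 system: x ≈ -22.6, y ≈ -55.0 km.
Check against YBH (with the unrounded x, y): √((x + 7.1)²+(y − 71.1)²) = 127.05 ≈ 127.05 km. ✓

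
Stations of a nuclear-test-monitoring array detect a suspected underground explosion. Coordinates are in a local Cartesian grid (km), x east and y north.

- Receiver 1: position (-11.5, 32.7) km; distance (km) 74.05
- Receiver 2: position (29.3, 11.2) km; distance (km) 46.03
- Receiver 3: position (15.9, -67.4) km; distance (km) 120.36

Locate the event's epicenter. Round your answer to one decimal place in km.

Circle about each station: (x + 11.5)² + (y − 32.7)² = 74.05²; (x − 29.3)² + (y − 11.2)² = 46.03²; (x − 15.9)² + (y + 67.4)² = 120.36².
Subtracting the Receiver 1 equation from the Receiver 2 and Receiver 3 equations removes the quadratic terms:
81.6 x − 43.0 y = 3147.03
54.8 x − 200.2 y = -5409.10
Solving the 2×2 system: x ≈ 61.7, y ≈ 43.9 km.

61.7 km east, 43.9 km north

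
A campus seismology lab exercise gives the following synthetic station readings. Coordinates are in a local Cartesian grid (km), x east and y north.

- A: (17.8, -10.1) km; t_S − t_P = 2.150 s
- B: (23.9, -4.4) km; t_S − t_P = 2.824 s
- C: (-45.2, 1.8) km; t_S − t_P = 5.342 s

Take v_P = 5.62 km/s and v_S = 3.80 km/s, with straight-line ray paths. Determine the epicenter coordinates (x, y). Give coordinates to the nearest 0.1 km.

Distance from S−P lag: d = Δt · v_P v_S / (v_P − v_S) = Δt · (5.62·3.80)/(5.62−3.80) ≈ 11.7341·Δt.
So d_A = 25.23, d_B = 33.14, d_C = 62.68 km.
Circle about each station: (x − 17.8)² + (y + 10.1)² = 25.23²; (x − 23.9)² + (y + 4.4)² = 33.14²; (x + 45.2)² + (y − 1.8)² = 62.68².
Subtracting pairs of circle equations eliminates x²+y² and gives linear equations (the radical axes):
12.2 x + 11.4 y = -289.99
-126.0 x + 23.8 y = -1664.80
Solving the 2×2 system: x ≈ 7.0, y ≈ -32.9 km.
Check against A (with the unrounded x, y): √((x − 17.8)²+(y + 10.1)²) = 25.25 ≈ 25.23 km. ✓

7.0 km east, -32.9 km north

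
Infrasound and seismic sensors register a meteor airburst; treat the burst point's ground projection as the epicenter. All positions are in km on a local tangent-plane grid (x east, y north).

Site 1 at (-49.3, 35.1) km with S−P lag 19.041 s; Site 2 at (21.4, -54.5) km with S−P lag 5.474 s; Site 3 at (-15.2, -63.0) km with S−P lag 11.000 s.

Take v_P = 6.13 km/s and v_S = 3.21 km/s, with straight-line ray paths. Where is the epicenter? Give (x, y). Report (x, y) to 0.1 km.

Distance from S−P lag: d = Δt · v_P v_S / (v_P − v_S) = Δt · (6.13·3.21)/(6.13−3.21) ≈ 6.7388·Δt.
So d_Site 1 = 128.31, d_Site 2 = 36.89, d_Site 3 = 74.13 km.
Circle about each station: (x + 49.3)² + (y − 35.1)² = 128.31²; (x − 21.4)² + (y + 54.5)² = 36.89²; (x + 15.2)² + (y + 63.0)² = 74.13².
Subtracting the Site 1 equation from the Site 2 and Site 3 equations removes the quadratic terms:
141.4 x − 179.2 y = 14868.29
68.2 x − 196.2 y = 11505.74
Solving the 2×2 system: x ≈ 55.1, y ≈ -39.5 km.

(55.1, -39.5)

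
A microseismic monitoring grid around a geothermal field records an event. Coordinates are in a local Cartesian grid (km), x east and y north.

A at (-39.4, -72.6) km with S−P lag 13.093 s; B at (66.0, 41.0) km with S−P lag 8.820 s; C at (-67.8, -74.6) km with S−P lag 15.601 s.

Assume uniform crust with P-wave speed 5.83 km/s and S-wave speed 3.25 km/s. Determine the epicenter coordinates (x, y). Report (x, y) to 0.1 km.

(8.8, 10.6)

Distance from S−P lag: d = Δt · v_P v_S / (v_P − v_S) = Δt · (5.83·3.25)/(5.83−3.25) ≈ 7.3440·Δt.
So d_A = 96.15, d_B = 64.77, d_C = 114.57 km.
Circle about each station: (x + 39.4)² + (y + 72.6)² = 96.15²; (x − 66.0)² + (y − 41.0)² = 64.77²; (x + 67.8)² + (y + 74.6)² = 114.57².
Subtracting the A equation from the B and C equations removes the quadratic terms:
210.8 x + 227.2 y = 4263.55
-56.8 x − 4.0 y = -542.58
Solving the 2×2 system: x ≈ 8.8, y ≈ 10.6 km.
Check against A (with the unrounded x, y): √((x + 39.4)²+(y + 72.6)²) = 96.15 ≈ 96.15 km. ✓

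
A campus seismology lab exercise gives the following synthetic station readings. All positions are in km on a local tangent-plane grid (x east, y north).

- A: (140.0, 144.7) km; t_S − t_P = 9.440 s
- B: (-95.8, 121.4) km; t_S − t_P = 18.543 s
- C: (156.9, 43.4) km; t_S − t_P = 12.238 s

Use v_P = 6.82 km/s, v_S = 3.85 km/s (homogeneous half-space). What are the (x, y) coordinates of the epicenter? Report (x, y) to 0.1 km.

(67.2, 103.9)

Distance from S−P lag: d = Δt · v_P v_S / (v_P − v_S) = Δt · (6.82·3.85)/(6.82−3.85) ≈ 8.8407·Δt.
So d_A = 83.46, d_B = 163.93, d_C = 108.19 km.
Circle about each station: (x − 140.0)² + (y − 144.7)² = 83.46²; (x + 95.8)² + (y − 121.4)² = 163.93²; (x − 156.9)² + (y − 43.4)² = 108.19².
Subtracting the A equation from the B and C equations removes the quadratic terms:
-471.6 x − 46.6 y = -36529.96
33.8 x − 202.6 y = -18776.42
Solving the 2×2 system: x ≈ 67.2, y ≈ 103.9 km.
Check against A (with the unrounded x, y): √((x − 140.0)²+(y − 144.7)²) = 83.46 ≈ 83.46 km. ✓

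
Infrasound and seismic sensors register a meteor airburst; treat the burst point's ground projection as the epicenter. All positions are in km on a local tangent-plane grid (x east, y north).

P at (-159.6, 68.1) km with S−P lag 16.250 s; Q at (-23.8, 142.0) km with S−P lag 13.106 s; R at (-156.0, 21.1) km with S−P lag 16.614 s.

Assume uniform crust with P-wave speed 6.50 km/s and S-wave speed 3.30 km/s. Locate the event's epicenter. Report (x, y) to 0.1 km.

x ≈ -51.1 km, y ≈ 58.5 km

Distance from S−P lag: d = Δt · v_P v_S / (v_P − v_S) = Δt · (6.50·3.30)/(6.50−3.30) ≈ 6.7031·Δt.
So d_P = 108.93, d_Q = 87.85, d_R = 111.37 km.
Circle about each station: (x + 159.6)² + (y − 68.1)² = 108.93²; (x + 23.8)² + (y − 142.0)² = 87.85²; (x + 156.0)² + (y − 21.1)² = 111.37².
Subtracting pairs of circle equations eliminates x²+y² and gives linear equations (the radical axes):
271.6 x + 147.8 y = -5231.21
7.2 x − 94.0 y = -5866.09
Solving the 2×2 system: x ≈ -51.1, y ≈ 58.5 km.
Check against P (with the unrounded x, y): √((x + 159.6)²+(y − 68.1)²) = 108.93 ≈ 108.93 km. ✓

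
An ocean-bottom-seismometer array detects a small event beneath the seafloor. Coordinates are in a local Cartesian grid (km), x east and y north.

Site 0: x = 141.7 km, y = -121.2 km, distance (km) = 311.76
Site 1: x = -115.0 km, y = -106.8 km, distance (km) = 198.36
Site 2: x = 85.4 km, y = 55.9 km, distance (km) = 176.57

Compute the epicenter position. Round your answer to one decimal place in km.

Circle about each station: (x − 141.7)² + (y + 121.2)² = 311.76²; (x + 115.0)² + (y + 106.8)² = 198.36²; (x − 85.4)² + (y − 55.9)² = 176.57².
Subtracting the Site 0 equation from the Site 1 and Site 2 equations removes the quadratic terms:
-513.4 x + 28.8 y = 47710.52
-112.6 x + 354.2 y = 41666.97
Solving the 2×2 system: x ≈ -87.9, y ≈ 89.7 km.

-87.9 km east, 89.7 km north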